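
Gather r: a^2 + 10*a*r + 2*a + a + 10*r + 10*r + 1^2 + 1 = a^2 + 3*a + r*(10*a + 20) + 2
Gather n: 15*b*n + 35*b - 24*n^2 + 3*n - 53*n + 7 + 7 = 35*b - 24*n^2 + n*(15*b - 50) + 14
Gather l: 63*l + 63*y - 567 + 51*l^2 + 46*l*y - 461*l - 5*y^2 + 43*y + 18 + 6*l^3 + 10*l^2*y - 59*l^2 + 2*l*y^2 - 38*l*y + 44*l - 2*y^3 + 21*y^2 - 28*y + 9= 6*l^3 + l^2*(10*y - 8) + l*(2*y^2 + 8*y - 354) - 2*y^3 + 16*y^2 + 78*y - 540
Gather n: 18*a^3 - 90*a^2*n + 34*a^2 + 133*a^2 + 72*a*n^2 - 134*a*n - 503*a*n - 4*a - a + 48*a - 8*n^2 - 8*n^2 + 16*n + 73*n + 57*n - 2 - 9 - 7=18*a^3 + 167*a^2 + 43*a + n^2*(72*a - 16) + n*(-90*a^2 - 637*a + 146) - 18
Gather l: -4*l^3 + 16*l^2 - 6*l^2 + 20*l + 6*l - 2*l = -4*l^3 + 10*l^2 + 24*l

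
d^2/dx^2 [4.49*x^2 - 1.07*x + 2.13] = 8.98000000000000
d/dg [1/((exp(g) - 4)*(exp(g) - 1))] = (5 - 2*exp(g))*exp(g)/(exp(4*g) - 10*exp(3*g) + 33*exp(2*g) - 40*exp(g) + 16)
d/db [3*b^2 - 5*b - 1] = 6*b - 5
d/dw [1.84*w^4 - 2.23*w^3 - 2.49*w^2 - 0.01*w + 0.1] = 7.36*w^3 - 6.69*w^2 - 4.98*w - 0.01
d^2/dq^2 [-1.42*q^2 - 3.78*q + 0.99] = -2.84000000000000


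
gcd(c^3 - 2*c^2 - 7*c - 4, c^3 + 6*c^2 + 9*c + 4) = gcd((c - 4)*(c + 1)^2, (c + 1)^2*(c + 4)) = c^2 + 2*c + 1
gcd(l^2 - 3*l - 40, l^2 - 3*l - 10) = 1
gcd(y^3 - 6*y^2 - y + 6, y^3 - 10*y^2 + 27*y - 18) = y^2 - 7*y + 6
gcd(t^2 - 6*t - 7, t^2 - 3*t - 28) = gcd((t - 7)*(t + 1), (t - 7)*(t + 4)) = t - 7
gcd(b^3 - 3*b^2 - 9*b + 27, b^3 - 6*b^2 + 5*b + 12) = b - 3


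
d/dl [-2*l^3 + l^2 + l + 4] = -6*l^2 + 2*l + 1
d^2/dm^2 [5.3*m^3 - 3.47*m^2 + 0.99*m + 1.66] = 31.8*m - 6.94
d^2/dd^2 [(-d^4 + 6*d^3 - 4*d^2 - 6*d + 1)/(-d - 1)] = 2*(3*d^4 + 2*d^3 - 12*d^2 - 18*d - 3)/(d^3 + 3*d^2 + 3*d + 1)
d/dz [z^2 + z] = 2*z + 1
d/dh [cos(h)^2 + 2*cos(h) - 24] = -2*(cos(h) + 1)*sin(h)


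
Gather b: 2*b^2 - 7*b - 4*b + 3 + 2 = 2*b^2 - 11*b + 5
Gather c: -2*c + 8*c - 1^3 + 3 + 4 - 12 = 6*c - 6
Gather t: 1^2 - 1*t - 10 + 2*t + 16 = t + 7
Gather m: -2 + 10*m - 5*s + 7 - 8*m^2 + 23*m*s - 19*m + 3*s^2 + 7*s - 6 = -8*m^2 + m*(23*s - 9) + 3*s^2 + 2*s - 1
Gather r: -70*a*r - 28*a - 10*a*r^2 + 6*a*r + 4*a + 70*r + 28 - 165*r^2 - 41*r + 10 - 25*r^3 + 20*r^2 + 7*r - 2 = -24*a - 25*r^3 + r^2*(-10*a - 145) + r*(36 - 64*a) + 36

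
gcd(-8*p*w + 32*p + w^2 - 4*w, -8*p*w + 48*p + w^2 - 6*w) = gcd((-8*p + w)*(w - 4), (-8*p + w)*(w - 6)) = 8*p - w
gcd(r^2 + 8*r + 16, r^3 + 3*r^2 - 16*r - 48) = r + 4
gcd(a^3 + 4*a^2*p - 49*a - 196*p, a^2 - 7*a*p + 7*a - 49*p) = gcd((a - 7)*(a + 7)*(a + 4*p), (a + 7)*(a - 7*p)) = a + 7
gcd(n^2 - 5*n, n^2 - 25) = n - 5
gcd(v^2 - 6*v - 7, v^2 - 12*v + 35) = v - 7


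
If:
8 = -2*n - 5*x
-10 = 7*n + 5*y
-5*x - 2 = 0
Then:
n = -3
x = -2/5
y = 11/5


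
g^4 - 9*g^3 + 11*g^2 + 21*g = g*(g - 7)*(g - 3)*(g + 1)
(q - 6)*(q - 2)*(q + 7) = q^3 - q^2 - 44*q + 84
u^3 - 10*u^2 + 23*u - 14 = (u - 7)*(u - 2)*(u - 1)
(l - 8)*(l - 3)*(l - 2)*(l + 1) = l^4 - 12*l^3 + 33*l^2 - 2*l - 48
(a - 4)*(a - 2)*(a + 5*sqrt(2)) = a^3 - 6*a^2 + 5*sqrt(2)*a^2 - 30*sqrt(2)*a + 8*a + 40*sqrt(2)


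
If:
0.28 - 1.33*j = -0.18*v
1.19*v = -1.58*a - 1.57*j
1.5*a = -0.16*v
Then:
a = 0.03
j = 0.17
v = -0.27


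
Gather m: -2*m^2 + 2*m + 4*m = -2*m^2 + 6*m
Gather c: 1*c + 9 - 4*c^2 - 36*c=-4*c^2 - 35*c + 9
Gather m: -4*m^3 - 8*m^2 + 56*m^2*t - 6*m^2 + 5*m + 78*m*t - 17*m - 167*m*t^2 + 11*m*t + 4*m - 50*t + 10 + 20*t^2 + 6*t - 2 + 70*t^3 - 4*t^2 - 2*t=-4*m^3 + m^2*(56*t - 14) + m*(-167*t^2 + 89*t - 8) + 70*t^3 + 16*t^2 - 46*t + 8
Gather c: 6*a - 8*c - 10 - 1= 6*a - 8*c - 11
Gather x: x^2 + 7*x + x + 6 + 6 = x^2 + 8*x + 12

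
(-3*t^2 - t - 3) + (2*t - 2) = -3*t^2 + t - 5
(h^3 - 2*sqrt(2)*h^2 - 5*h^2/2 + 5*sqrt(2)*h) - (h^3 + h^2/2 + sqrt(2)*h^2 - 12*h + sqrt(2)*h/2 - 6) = -3*sqrt(2)*h^2 - 3*h^2 + 9*sqrt(2)*h/2 + 12*h + 6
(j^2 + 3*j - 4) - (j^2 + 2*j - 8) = j + 4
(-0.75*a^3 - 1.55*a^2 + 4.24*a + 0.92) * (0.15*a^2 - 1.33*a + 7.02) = -0.1125*a^5 + 0.765*a^4 - 2.5675*a^3 - 16.3822*a^2 + 28.5412*a + 6.4584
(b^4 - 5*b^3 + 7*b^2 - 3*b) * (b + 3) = b^5 - 2*b^4 - 8*b^3 + 18*b^2 - 9*b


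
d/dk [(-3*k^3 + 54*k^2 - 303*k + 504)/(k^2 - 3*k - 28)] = 3*(-k^2 - 8*k + 68)/(k^2 + 8*k + 16)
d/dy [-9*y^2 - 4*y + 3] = -18*y - 4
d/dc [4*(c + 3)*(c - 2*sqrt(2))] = 8*c - 8*sqrt(2) + 12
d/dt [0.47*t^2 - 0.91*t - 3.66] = 0.94*t - 0.91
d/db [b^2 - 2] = 2*b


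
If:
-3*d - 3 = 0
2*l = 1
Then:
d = -1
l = 1/2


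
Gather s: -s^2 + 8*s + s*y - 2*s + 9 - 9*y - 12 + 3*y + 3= -s^2 + s*(y + 6) - 6*y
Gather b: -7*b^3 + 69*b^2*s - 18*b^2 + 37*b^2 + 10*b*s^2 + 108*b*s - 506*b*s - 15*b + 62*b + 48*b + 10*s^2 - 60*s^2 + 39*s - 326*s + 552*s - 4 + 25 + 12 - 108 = -7*b^3 + b^2*(69*s + 19) + b*(10*s^2 - 398*s + 95) - 50*s^2 + 265*s - 75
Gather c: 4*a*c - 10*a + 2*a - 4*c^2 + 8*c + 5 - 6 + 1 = -8*a - 4*c^2 + c*(4*a + 8)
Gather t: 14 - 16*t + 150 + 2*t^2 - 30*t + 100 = 2*t^2 - 46*t + 264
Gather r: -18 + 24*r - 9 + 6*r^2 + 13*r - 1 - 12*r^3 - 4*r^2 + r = -12*r^3 + 2*r^2 + 38*r - 28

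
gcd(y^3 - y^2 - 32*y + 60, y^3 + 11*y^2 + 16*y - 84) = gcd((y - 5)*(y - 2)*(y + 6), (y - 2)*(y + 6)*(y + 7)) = y^2 + 4*y - 12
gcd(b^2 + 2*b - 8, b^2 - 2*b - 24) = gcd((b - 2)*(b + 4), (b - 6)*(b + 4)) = b + 4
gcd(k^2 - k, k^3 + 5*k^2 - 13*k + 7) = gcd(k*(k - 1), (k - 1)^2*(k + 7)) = k - 1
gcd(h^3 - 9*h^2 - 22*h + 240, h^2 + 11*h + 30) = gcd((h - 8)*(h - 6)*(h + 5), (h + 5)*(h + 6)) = h + 5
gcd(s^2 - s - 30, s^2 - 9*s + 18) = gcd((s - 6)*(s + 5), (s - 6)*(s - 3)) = s - 6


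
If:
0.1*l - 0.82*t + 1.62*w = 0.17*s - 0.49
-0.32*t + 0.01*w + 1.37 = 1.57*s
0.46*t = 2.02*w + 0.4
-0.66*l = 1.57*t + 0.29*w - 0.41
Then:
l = 0.37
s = 0.84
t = 0.14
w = -0.17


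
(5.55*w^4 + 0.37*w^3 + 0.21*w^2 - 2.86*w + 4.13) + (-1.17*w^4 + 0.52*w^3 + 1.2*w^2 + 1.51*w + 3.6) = 4.38*w^4 + 0.89*w^3 + 1.41*w^2 - 1.35*w + 7.73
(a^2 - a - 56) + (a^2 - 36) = 2*a^2 - a - 92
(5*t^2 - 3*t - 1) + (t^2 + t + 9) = 6*t^2 - 2*t + 8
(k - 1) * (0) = 0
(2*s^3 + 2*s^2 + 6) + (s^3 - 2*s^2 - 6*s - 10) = 3*s^3 - 6*s - 4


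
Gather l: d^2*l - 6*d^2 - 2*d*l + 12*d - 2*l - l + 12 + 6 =-6*d^2 + 12*d + l*(d^2 - 2*d - 3) + 18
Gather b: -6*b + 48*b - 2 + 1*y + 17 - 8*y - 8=42*b - 7*y + 7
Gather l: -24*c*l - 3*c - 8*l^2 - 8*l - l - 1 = -3*c - 8*l^2 + l*(-24*c - 9) - 1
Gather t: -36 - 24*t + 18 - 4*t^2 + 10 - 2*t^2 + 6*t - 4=-6*t^2 - 18*t - 12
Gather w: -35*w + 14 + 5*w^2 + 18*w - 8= 5*w^2 - 17*w + 6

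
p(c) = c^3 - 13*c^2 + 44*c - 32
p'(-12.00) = 788.00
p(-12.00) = -4160.00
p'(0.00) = 44.00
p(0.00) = -32.00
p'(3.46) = -10.05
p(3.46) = 6.03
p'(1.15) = 18.07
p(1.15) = 2.93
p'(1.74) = 7.84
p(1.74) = 10.47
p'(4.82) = -11.62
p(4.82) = -9.96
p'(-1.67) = 95.79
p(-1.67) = -146.39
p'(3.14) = -8.06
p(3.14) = 8.94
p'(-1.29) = 82.53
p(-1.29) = -112.54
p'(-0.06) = 45.57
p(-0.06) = -34.69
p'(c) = 3*c^2 - 26*c + 44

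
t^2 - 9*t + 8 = (t - 8)*(t - 1)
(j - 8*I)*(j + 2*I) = j^2 - 6*I*j + 16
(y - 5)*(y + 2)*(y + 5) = y^3 + 2*y^2 - 25*y - 50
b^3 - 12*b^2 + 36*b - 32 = (b - 8)*(b - 2)^2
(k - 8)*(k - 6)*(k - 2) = k^3 - 16*k^2 + 76*k - 96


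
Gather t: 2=2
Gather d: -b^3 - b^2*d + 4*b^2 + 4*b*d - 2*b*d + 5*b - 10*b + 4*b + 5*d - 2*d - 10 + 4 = -b^3 + 4*b^2 - b + d*(-b^2 + 2*b + 3) - 6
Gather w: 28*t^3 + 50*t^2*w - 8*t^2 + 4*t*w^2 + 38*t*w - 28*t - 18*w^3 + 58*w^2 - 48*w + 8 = 28*t^3 - 8*t^2 - 28*t - 18*w^3 + w^2*(4*t + 58) + w*(50*t^2 + 38*t - 48) + 8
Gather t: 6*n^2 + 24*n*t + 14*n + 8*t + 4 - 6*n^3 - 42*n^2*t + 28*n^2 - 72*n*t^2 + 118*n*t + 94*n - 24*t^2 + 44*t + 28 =-6*n^3 + 34*n^2 + 108*n + t^2*(-72*n - 24) + t*(-42*n^2 + 142*n + 52) + 32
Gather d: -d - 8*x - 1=-d - 8*x - 1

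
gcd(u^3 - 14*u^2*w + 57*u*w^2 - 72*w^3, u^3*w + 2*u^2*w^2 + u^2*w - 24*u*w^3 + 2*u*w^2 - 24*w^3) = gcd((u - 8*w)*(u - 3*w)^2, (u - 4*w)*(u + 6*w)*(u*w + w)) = 1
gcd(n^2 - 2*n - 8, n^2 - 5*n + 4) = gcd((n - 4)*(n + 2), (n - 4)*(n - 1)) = n - 4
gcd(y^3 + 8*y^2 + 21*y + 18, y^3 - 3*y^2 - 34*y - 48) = y^2 + 5*y + 6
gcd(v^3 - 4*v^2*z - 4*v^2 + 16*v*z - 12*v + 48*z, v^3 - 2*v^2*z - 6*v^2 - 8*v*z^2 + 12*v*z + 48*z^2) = -v^2 + 4*v*z + 6*v - 24*z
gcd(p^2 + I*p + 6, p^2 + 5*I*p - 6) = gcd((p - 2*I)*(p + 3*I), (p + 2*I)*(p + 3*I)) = p + 3*I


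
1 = 1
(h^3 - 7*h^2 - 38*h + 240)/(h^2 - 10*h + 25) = (h^2 - 2*h - 48)/(h - 5)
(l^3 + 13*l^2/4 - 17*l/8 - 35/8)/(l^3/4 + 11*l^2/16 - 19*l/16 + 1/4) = 2*(8*l^3 + 26*l^2 - 17*l - 35)/(4*l^3 + 11*l^2 - 19*l + 4)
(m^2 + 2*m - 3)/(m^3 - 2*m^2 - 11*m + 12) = 1/(m - 4)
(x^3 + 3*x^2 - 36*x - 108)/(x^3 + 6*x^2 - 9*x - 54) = (x - 6)/(x - 3)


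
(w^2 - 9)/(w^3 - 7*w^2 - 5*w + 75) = (w - 3)/(w^2 - 10*w + 25)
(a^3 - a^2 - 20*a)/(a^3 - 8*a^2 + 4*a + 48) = a*(a^2 - a - 20)/(a^3 - 8*a^2 + 4*a + 48)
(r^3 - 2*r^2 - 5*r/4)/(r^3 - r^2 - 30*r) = (-r^2 + 2*r + 5/4)/(-r^2 + r + 30)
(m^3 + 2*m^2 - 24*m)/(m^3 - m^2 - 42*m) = (m - 4)/(m - 7)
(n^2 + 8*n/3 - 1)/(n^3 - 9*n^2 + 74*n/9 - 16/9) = 3*(n + 3)/(3*n^2 - 26*n + 16)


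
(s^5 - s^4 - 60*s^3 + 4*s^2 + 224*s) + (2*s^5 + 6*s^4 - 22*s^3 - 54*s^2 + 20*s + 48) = 3*s^5 + 5*s^4 - 82*s^3 - 50*s^2 + 244*s + 48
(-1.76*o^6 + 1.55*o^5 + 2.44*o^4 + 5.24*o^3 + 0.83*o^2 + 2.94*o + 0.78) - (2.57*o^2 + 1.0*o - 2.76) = -1.76*o^6 + 1.55*o^5 + 2.44*o^4 + 5.24*o^3 - 1.74*o^2 + 1.94*o + 3.54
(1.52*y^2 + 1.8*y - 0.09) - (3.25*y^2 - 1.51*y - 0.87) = -1.73*y^2 + 3.31*y + 0.78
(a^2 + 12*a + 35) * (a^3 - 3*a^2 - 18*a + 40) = a^5 + 9*a^4 - 19*a^3 - 281*a^2 - 150*a + 1400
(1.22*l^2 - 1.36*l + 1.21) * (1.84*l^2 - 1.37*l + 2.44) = 2.2448*l^4 - 4.1738*l^3 + 7.0664*l^2 - 4.9761*l + 2.9524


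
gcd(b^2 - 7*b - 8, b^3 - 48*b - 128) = b - 8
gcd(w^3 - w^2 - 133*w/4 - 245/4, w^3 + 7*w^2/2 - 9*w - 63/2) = w + 7/2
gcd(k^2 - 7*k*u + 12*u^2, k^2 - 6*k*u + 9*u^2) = -k + 3*u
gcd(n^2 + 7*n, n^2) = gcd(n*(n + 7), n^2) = n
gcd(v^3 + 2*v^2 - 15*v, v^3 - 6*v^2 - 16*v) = v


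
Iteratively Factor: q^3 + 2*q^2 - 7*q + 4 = (q + 4)*(q^2 - 2*q + 1) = (q - 1)*(q + 4)*(q - 1)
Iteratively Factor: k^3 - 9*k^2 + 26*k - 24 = (k - 2)*(k^2 - 7*k + 12) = (k - 4)*(k - 2)*(k - 3)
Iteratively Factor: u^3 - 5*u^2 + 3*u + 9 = (u - 3)*(u^2 - 2*u - 3) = (u - 3)^2*(u + 1)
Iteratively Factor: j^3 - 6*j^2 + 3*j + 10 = (j + 1)*(j^2 - 7*j + 10) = (j - 5)*(j + 1)*(j - 2)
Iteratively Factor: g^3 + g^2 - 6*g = (g - 2)*(g^2 + 3*g) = (g - 2)*(g + 3)*(g)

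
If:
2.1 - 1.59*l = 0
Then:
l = 1.32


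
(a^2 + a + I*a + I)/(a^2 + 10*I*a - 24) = (a^2 + a + I*a + I)/(a^2 + 10*I*a - 24)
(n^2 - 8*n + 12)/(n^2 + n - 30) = (n^2 - 8*n + 12)/(n^2 + n - 30)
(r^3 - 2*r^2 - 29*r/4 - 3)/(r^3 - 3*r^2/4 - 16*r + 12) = (4*r^2 + 8*r + 3)/(4*r^2 + 13*r - 12)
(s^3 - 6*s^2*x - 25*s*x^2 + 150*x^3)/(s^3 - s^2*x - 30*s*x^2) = (s - 5*x)/s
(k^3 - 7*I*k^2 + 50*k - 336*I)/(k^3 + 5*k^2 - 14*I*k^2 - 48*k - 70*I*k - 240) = (k + 7*I)/(k + 5)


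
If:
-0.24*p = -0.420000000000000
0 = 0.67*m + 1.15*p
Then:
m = -3.00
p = 1.75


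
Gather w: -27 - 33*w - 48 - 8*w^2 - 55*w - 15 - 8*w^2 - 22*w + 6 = -16*w^2 - 110*w - 84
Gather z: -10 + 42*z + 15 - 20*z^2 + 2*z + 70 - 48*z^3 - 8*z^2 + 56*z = -48*z^3 - 28*z^2 + 100*z + 75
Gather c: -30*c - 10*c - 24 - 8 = -40*c - 32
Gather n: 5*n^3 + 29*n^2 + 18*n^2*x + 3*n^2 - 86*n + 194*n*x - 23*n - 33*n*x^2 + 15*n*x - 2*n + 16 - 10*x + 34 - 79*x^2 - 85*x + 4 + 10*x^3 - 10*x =5*n^3 + n^2*(18*x + 32) + n*(-33*x^2 + 209*x - 111) + 10*x^3 - 79*x^2 - 105*x + 54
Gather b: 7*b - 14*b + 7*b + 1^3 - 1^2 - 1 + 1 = 0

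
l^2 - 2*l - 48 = (l - 8)*(l + 6)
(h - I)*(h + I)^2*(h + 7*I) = h^4 + 8*I*h^3 - 6*h^2 + 8*I*h - 7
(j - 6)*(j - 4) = j^2 - 10*j + 24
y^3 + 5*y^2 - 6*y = y*(y - 1)*(y + 6)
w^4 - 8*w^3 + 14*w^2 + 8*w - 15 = (w - 5)*(w - 3)*(w - 1)*(w + 1)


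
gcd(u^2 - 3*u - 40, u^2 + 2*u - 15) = u + 5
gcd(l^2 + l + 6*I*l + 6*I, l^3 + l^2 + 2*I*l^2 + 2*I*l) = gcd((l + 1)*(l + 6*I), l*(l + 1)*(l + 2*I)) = l + 1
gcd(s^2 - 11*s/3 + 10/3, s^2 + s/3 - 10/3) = s - 5/3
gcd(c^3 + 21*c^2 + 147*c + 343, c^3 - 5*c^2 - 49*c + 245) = c + 7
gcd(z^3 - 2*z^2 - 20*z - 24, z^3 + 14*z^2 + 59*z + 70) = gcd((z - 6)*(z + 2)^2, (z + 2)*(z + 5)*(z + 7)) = z + 2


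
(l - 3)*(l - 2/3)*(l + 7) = l^3 + 10*l^2/3 - 71*l/3 + 14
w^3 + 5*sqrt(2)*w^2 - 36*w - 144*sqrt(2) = (w - 4*sqrt(2))*(w + 3*sqrt(2))*(w + 6*sqrt(2))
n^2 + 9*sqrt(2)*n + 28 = (n + 2*sqrt(2))*(n + 7*sqrt(2))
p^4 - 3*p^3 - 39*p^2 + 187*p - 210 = (p - 5)*(p - 3)*(p - 2)*(p + 7)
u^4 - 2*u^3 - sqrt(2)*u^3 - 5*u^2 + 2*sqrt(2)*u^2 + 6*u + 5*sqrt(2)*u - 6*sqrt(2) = (u - 3)*(u - 1)*(u + 2)*(u - sqrt(2))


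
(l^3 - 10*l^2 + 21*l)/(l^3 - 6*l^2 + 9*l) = (l - 7)/(l - 3)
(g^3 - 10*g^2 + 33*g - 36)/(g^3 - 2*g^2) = (g^3 - 10*g^2 + 33*g - 36)/(g^2*(g - 2))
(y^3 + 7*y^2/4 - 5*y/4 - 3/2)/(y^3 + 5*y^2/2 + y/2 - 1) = (4*y^2 - y - 3)/(2*(2*y^2 + y - 1))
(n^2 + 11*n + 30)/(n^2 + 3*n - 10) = (n + 6)/(n - 2)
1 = 1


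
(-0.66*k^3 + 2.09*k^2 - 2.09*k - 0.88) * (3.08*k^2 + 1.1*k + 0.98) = -2.0328*k^5 + 5.7112*k^4 - 4.785*k^3 - 2.9612*k^2 - 3.0162*k - 0.8624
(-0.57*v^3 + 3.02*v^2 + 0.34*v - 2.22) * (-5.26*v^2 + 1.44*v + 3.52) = 2.9982*v^5 - 16.706*v^4 + 0.554*v^3 + 22.7972*v^2 - 2.0*v - 7.8144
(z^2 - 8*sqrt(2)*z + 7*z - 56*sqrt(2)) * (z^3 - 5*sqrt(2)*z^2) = z^5 - 13*sqrt(2)*z^4 + 7*z^4 - 91*sqrt(2)*z^3 + 80*z^3 + 560*z^2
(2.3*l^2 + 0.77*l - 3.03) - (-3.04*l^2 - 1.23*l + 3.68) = 5.34*l^2 + 2.0*l - 6.71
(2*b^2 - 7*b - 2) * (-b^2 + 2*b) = -2*b^4 + 11*b^3 - 12*b^2 - 4*b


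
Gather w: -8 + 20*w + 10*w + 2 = 30*w - 6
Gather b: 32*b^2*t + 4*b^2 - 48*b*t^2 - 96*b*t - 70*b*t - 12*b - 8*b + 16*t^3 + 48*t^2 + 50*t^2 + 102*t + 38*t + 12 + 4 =b^2*(32*t + 4) + b*(-48*t^2 - 166*t - 20) + 16*t^3 + 98*t^2 + 140*t + 16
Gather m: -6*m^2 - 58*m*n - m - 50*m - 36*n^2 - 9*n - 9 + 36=-6*m^2 + m*(-58*n - 51) - 36*n^2 - 9*n + 27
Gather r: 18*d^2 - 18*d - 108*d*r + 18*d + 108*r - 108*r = 18*d^2 - 108*d*r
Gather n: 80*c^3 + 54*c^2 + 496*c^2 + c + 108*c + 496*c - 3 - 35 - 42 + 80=80*c^3 + 550*c^2 + 605*c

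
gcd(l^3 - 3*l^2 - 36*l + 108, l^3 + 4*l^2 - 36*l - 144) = l^2 - 36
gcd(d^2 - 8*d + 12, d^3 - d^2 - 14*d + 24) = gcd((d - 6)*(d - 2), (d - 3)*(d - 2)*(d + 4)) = d - 2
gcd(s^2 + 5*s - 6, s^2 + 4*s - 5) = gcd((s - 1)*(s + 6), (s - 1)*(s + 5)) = s - 1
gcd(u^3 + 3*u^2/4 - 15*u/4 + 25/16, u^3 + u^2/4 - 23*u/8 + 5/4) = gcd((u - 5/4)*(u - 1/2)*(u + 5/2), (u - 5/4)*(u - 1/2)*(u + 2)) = u^2 - 7*u/4 + 5/8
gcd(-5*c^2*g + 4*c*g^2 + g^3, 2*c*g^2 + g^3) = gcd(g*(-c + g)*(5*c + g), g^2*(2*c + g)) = g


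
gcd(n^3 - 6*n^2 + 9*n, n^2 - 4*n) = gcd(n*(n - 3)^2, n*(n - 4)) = n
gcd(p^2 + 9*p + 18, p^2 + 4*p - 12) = p + 6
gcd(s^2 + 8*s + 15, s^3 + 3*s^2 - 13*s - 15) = s + 5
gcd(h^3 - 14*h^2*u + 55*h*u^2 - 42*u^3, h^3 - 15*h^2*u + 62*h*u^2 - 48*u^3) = h^2 - 7*h*u + 6*u^2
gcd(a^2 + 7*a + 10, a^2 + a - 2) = a + 2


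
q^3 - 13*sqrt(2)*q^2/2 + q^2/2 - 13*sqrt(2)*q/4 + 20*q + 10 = (q + 1/2)*(q - 4*sqrt(2))*(q - 5*sqrt(2)/2)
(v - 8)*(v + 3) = v^2 - 5*v - 24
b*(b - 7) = b^2 - 7*b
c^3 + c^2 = c^2*(c + 1)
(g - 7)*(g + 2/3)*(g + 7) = g^3 + 2*g^2/3 - 49*g - 98/3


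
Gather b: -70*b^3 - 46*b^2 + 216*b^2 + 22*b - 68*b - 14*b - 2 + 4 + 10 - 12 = -70*b^3 + 170*b^2 - 60*b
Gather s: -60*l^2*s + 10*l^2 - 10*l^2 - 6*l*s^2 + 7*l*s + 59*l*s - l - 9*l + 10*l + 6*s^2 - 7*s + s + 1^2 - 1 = s^2*(6 - 6*l) + s*(-60*l^2 + 66*l - 6)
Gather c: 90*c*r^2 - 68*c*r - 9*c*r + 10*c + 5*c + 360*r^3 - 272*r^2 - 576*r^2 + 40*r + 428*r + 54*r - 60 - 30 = c*(90*r^2 - 77*r + 15) + 360*r^3 - 848*r^2 + 522*r - 90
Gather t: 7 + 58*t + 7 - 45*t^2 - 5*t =-45*t^2 + 53*t + 14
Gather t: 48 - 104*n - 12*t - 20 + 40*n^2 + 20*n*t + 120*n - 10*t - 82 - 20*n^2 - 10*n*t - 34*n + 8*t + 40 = 20*n^2 - 18*n + t*(10*n - 14) - 14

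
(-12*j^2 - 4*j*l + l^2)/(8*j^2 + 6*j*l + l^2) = (-6*j + l)/(4*j + l)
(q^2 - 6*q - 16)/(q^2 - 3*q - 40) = (q + 2)/(q + 5)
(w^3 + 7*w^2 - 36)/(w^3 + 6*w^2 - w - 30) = (w + 6)/(w + 5)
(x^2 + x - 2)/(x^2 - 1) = (x + 2)/(x + 1)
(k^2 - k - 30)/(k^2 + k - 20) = (k - 6)/(k - 4)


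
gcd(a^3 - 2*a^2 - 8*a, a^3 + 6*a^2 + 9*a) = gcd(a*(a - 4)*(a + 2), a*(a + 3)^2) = a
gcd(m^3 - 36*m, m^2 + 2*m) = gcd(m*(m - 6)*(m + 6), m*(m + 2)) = m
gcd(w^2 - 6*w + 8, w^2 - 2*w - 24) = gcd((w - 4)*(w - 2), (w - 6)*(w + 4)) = 1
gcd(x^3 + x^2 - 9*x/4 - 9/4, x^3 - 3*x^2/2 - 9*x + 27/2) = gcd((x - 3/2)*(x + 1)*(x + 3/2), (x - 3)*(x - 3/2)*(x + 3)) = x - 3/2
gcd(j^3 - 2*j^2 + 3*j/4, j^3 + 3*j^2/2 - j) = j^2 - j/2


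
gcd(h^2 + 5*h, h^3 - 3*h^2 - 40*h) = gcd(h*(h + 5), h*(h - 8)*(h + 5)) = h^2 + 5*h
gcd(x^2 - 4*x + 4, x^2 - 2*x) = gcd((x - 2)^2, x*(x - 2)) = x - 2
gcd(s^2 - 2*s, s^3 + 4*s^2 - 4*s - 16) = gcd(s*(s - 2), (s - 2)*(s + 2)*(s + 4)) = s - 2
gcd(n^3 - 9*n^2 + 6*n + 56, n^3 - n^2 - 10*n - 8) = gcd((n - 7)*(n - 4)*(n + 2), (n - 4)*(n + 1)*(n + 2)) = n^2 - 2*n - 8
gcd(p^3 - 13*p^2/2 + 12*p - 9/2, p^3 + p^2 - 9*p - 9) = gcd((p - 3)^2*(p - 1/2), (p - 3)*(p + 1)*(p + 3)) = p - 3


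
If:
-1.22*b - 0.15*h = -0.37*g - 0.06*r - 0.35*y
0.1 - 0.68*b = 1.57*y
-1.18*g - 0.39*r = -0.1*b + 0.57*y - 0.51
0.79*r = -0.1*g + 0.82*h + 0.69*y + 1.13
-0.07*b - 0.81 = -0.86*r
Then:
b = 0.14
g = 0.13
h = -0.45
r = 0.95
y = 0.00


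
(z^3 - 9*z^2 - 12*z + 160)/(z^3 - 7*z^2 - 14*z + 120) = (z - 8)/(z - 6)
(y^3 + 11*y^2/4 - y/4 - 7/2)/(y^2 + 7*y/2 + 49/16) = 4*(y^2 + y - 2)/(4*y + 7)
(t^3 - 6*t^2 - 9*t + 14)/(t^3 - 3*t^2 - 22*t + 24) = (t^2 - 5*t - 14)/(t^2 - 2*t - 24)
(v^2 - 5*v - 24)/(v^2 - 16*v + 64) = (v + 3)/(v - 8)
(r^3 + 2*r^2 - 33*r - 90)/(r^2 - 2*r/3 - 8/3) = 3*(-r^3 - 2*r^2 + 33*r + 90)/(-3*r^2 + 2*r + 8)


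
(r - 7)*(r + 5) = r^2 - 2*r - 35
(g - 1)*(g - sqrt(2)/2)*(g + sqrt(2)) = g^3 - g^2 + sqrt(2)*g^2/2 - g - sqrt(2)*g/2 + 1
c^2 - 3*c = c*(c - 3)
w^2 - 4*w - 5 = (w - 5)*(w + 1)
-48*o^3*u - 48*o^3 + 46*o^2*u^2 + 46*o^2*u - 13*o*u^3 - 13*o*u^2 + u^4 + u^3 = (-8*o + u)*(-3*o + u)*(-2*o + u)*(u + 1)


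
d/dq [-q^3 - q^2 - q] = -3*q^2 - 2*q - 1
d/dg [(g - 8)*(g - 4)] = 2*g - 12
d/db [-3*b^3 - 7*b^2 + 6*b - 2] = -9*b^2 - 14*b + 6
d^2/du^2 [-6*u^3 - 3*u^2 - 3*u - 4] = -36*u - 6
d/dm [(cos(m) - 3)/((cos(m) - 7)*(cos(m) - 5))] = (cos(m)^2 - 6*cos(m) + 1)*sin(m)/((cos(m) - 7)^2*(cos(m) - 5)^2)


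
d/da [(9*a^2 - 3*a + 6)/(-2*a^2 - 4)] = 3*(-a^2 - 8*a + 2)/(2*(a^4 + 4*a^2 + 4))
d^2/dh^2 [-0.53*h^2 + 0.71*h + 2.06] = -1.06000000000000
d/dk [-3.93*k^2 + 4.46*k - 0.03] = 4.46 - 7.86*k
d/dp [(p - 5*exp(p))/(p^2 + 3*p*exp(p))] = (-8*p^2*exp(p) - p^2 + 10*p*exp(p) + 15*exp(2*p))/(p^2*(p^2 + 6*p*exp(p) + 9*exp(2*p)))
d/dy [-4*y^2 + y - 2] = 1 - 8*y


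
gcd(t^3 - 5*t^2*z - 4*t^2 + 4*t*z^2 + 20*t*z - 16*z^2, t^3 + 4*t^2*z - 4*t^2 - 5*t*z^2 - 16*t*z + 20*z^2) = -t^2 + t*z + 4*t - 4*z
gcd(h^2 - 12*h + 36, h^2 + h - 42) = h - 6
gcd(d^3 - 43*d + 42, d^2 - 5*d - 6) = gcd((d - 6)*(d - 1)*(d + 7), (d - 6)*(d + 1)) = d - 6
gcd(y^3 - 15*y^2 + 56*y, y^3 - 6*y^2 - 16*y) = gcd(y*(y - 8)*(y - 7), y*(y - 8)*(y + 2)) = y^2 - 8*y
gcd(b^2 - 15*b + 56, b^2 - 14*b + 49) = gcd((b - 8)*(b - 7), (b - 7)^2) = b - 7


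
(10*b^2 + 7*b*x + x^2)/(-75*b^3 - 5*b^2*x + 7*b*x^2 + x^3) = (2*b + x)/(-15*b^2 + 2*b*x + x^2)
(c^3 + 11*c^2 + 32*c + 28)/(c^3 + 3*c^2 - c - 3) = (c^3 + 11*c^2 + 32*c + 28)/(c^3 + 3*c^2 - c - 3)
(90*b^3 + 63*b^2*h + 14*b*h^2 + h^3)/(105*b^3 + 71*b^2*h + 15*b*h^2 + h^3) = (6*b + h)/(7*b + h)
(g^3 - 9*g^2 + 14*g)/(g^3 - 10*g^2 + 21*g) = (g - 2)/(g - 3)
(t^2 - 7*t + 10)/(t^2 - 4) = (t - 5)/(t + 2)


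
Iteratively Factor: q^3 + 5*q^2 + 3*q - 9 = (q - 1)*(q^2 + 6*q + 9) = (q - 1)*(q + 3)*(q + 3)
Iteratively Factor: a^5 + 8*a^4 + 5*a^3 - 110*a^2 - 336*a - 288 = (a + 4)*(a^4 + 4*a^3 - 11*a^2 - 66*a - 72) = (a + 3)*(a + 4)*(a^3 + a^2 - 14*a - 24) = (a + 3)^2*(a + 4)*(a^2 - 2*a - 8) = (a + 2)*(a + 3)^2*(a + 4)*(a - 4)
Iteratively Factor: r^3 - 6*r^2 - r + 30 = (r - 3)*(r^2 - 3*r - 10) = (r - 5)*(r - 3)*(r + 2)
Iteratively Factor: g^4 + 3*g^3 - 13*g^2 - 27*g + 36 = (g + 3)*(g^3 - 13*g + 12) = (g + 3)*(g + 4)*(g^2 - 4*g + 3) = (g - 3)*(g + 3)*(g + 4)*(g - 1)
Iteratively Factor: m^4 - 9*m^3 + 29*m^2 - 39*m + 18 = (m - 3)*(m^3 - 6*m^2 + 11*m - 6) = (m - 3)*(m - 1)*(m^2 - 5*m + 6) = (m - 3)*(m - 2)*(m - 1)*(m - 3)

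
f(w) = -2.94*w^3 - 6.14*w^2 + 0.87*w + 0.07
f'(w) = -8.82*w^2 - 12.28*w + 0.87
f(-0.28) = -0.59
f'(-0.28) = 3.62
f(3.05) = -137.81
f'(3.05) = -118.63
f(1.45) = -20.54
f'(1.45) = -35.48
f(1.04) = -8.97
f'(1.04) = -21.44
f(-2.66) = 9.65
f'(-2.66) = -28.87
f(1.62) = -27.13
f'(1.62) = -42.17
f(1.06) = -9.41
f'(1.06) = -22.06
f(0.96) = -7.35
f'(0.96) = -19.05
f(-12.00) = 4185.79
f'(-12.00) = -1121.85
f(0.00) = 0.07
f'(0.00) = 0.87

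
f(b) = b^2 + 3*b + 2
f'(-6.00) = -9.00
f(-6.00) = 20.00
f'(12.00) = 27.00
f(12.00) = 182.00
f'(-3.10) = -3.20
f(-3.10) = 2.31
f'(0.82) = 4.64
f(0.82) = 5.13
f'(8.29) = 19.58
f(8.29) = 95.59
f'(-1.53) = -0.06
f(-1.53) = -0.25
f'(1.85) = 6.70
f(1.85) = 10.97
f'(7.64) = 18.28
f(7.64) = 83.29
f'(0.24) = 3.48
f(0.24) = 2.78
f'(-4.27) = -5.54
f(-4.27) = 7.42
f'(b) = 2*b + 3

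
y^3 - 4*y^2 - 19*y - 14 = (y - 7)*(y + 1)*(y + 2)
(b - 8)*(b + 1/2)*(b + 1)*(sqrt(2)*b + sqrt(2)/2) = sqrt(2)*b^4 - 6*sqrt(2)*b^3 - 59*sqrt(2)*b^2/4 - 39*sqrt(2)*b/4 - 2*sqrt(2)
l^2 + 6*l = l*(l + 6)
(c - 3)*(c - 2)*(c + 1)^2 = c^4 - 3*c^3 - 3*c^2 + 7*c + 6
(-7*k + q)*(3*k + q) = -21*k^2 - 4*k*q + q^2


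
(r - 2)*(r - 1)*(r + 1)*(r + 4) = r^4 + 2*r^3 - 9*r^2 - 2*r + 8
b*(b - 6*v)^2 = b^3 - 12*b^2*v + 36*b*v^2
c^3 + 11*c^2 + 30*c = c*(c + 5)*(c + 6)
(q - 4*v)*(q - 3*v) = q^2 - 7*q*v + 12*v^2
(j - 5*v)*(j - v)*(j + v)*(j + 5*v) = j^4 - 26*j^2*v^2 + 25*v^4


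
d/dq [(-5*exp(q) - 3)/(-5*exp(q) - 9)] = 30*exp(q)/(5*exp(q) + 9)^2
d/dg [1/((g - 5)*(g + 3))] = 2*(1 - g)/(g^4 - 4*g^3 - 26*g^2 + 60*g + 225)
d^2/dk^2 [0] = 0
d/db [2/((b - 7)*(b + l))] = 2*((7 - b)*(b + l) - (b - 7)^2)/((b - 7)^3*(b + l)^2)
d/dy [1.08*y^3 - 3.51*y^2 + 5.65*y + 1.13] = 3.24*y^2 - 7.02*y + 5.65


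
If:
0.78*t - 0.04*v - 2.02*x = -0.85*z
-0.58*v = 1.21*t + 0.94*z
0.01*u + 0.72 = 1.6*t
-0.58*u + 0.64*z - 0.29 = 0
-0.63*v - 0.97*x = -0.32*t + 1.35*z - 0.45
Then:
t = 0.46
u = 0.94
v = -3.07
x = 0.79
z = 1.31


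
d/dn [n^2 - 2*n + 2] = 2*n - 2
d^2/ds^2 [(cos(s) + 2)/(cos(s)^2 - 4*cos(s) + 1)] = 2*(9*(1 - cos(2*s))^2*cos(s) + 12*(1 - cos(2*s))^2 + 154*cos(s) + 80*cos(2*s) - 24*cos(3*s) - 2*cos(5*s) - 240)/(8*cos(s) - cos(2*s) - 3)^3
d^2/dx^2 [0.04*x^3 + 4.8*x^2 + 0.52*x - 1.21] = 0.24*x + 9.6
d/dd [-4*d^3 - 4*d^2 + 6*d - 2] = -12*d^2 - 8*d + 6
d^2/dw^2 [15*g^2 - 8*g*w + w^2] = 2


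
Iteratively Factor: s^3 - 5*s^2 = (s)*(s^2 - 5*s) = s^2*(s - 5)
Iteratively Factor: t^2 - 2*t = (t - 2)*(t)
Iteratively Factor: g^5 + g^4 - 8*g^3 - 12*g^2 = (g - 3)*(g^4 + 4*g^3 + 4*g^2) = (g - 3)*(g + 2)*(g^3 + 2*g^2) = (g - 3)*(g + 2)^2*(g^2) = g*(g - 3)*(g + 2)^2*(g)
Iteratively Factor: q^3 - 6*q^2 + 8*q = (q)*(q^2 - 6*q + 8) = q*(q - 4)*(q - 2)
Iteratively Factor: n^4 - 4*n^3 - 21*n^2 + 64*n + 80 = (n + 1)*(n^3 - 5*n^2 - 16*n + 80) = (n - 5)*(n + 1)*(n^2 - 16) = (n - 5)*(n + 1)*(n + 4)*(n - 4)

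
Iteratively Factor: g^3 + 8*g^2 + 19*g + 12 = (g + 4)*(g^2 + 4*g + 3) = (g + 1)*(g + 4)*(g + 3)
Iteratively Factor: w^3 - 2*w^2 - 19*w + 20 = (w + 4)*(w^2 - 6*w + 5) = (w - 5)*(w + 4)*(w - 1)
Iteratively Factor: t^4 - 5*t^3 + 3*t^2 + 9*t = (t - 3)*(t^3 - 2*t^2 - 3*t) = t*(t - 3)*(t^2 - 2*t - 3) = t*(t - 3)^2*(t + 1)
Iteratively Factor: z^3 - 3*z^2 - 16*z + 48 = (z - 3)*(z^2 - 16) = (z - 4)*(z - 3)*(z + 4)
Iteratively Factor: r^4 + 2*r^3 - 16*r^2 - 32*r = (r + 2)*(r^3 - 16*r) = (r + 2)*(r + 4)*(r^2 - 4*r) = r*(r + 2)*(r + 4)*(r - 4)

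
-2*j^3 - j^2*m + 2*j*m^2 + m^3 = (-j + m)*(j + m)*(2*j + m)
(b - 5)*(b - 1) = b^2 - 6*b + 5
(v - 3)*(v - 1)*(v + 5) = v^3 + v^2 - 17*v + 15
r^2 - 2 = (r - sqrt(2))*(r + sqrt(2))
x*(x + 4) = x^2 + 4*x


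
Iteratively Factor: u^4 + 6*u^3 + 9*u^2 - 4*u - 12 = (u + 2)*(u^3 + 4*u^2 + u - 6) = (u + 2)^2*(u^2 + 2*u - 3) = (u - 1)*(u + 2)^2*(u + 3)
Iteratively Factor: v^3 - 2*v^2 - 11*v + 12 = (v + 3)*(v^2 - 5*v + 4) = (v - 1)*(v + 3)*(v - 4)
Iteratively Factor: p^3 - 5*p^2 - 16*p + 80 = (p + 4)*(p^2 - 9*p + 20) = (p - 5)*(p + 4)*(p - 4)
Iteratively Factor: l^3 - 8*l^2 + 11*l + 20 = (l - 4)*(l^2 - 4*l - 5) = (l - 4)*(l + 1)*(l - 5)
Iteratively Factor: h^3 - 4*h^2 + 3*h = (h)*(h^2 - 4*h + 3) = h*(h - 3)*(h - 1)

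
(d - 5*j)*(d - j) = d^2 - 6*d*j + 5*j^2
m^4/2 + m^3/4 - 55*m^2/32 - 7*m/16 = m*(m/2 + 1)*(m - 7/4)*(m + 1/4)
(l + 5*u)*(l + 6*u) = l^2 + 11*l*u + 30*u^2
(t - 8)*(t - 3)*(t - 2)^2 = t^4 - 15*t^3 + 72*t^2 - 140*t + 96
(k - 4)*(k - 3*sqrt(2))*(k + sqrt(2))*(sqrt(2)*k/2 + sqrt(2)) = sqrt(2)*k^4/2 - 2*k^3 - sqrt(2)*k^3 - 7*sqrt(2)*k^2 + 4*k^2 + 6*sqrt(2)*k + 16*k + 24*sqrt(2)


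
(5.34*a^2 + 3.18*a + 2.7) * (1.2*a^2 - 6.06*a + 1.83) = 6.408*a^4 - 28.5444*a^3 - 6.2586*a^2 - 10.5426*a + 4.941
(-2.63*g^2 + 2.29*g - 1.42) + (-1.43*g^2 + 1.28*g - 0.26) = -4.06*g^2 + 3.57*g - 1.68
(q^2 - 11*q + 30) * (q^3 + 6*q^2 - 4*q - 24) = q^5 - 5*q^4 - 40*q^3 + 200*q^2 + 144*q - 720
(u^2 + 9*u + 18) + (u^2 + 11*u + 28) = 2*u^2 + 20*u + 46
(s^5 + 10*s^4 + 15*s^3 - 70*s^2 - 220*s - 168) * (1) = s^5 + 10*s^4 + 15*s^3 - 70*s^2 - 220*s - 168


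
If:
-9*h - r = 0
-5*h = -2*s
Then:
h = 2*s/5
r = -18*s/5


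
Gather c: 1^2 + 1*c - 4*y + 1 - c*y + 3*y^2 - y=c*(1 - y) + 3*y^2 - 5*y + 2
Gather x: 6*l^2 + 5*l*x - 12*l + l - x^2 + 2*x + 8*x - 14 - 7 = 6*l^2 - 11*l - x^2 + x*(5*l + 10) - 21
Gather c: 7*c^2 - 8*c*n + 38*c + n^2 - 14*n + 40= 7*c^2 + c*(38 - 8*n) + n^2 - 14*n + 40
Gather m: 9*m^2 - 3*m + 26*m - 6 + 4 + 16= 9*m^2 + 23*m + 14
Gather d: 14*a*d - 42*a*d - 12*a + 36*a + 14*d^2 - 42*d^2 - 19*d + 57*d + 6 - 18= 24*a - 28*d^2 + d*(38 - 28*a) - 12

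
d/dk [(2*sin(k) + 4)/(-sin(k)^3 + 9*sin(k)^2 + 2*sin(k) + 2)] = 2*(2*sin(k)^3 - 3*sin(k)^2 - 36*sin(k) - 2)*cos(k)/(sin(k)^3 - 9*sin(k)^2 - 2*sin(k) - 2)^2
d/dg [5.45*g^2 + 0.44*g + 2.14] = 10.9*g + 0.44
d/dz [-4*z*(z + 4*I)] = -8*z - 16*I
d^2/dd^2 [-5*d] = 0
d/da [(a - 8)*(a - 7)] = 2*a - 15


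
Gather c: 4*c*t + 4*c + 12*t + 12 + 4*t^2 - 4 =c*(4*t + 4) + 4*t^2 + 12*t + 8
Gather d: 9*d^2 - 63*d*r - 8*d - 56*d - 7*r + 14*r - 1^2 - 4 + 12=9*d^2 + d*(-63*r - 64) + 7*r + 7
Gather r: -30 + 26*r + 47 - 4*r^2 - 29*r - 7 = -4*r^2 - 3*r + 10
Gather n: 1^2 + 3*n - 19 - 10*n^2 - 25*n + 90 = -10*n^2 - 22*n + 72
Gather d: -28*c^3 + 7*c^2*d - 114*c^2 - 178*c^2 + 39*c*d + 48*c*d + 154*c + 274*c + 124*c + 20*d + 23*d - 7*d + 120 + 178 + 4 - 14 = -28*c^3 - 292*c^2 + 552*c + d*(7*c^2 + 87*c + 36) + 288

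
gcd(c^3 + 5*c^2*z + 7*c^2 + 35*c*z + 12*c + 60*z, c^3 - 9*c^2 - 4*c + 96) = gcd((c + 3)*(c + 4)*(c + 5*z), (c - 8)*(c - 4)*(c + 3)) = c + 3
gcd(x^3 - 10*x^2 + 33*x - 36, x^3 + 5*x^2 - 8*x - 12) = 1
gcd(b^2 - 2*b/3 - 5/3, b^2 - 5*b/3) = b - 5/3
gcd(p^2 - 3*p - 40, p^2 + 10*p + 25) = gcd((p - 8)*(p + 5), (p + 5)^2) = p + 5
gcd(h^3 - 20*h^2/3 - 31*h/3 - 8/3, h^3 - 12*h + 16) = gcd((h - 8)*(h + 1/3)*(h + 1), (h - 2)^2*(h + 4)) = 1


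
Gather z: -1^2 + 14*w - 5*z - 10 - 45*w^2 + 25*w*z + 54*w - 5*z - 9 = -45*w^2 + 68*w + z*(25*w - 10) - 20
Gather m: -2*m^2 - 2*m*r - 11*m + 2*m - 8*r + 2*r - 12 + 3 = -2*m^2 + m*(-2*r - 9) - 6*r - 9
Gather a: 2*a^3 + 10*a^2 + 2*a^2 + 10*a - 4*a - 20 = 2*a^3 + 12*a^2 + 6*a - 20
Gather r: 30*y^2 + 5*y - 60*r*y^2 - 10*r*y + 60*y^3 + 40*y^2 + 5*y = r*(-60*y^2 - 10*y) + 60*y^3 + 70*y^2 + 10*y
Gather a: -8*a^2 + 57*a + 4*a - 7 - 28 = -8*a^2 + 61*a - 35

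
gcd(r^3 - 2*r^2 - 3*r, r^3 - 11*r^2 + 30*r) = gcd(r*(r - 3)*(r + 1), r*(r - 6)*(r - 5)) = r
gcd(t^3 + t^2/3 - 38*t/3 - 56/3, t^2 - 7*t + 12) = t - 4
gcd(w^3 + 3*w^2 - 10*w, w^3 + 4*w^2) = w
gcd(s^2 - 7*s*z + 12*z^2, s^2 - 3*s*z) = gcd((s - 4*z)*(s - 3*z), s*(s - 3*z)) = -s + 3*z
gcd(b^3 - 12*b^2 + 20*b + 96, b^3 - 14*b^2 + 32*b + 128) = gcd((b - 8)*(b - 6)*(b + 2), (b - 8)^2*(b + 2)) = b^2 - 6*b - 16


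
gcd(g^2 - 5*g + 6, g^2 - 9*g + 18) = g - 3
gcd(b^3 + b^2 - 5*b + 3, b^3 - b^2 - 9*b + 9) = b^2 + 2*b - 3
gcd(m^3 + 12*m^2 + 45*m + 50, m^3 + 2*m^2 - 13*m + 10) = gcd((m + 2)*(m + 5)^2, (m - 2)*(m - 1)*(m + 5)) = m + 5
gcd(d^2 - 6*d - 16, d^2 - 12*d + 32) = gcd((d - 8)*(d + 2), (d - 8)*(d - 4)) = d - 8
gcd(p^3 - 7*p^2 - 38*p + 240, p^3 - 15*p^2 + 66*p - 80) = p^2 - 13*p + 40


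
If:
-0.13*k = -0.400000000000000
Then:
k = 3.08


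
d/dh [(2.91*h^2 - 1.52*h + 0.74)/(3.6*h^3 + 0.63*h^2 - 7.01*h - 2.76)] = (-10.476*h^4 + 10.944*h^3 - 27.4335*h^2 - 16.9956*h + 9.3826)/(12.96*h^6 + 4.536*h^5 - 50.0751*h^4 - 28.7046*h^3 + 45.6625*h^2 + 38.6952*h + 7.6176)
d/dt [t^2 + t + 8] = 2*t + 1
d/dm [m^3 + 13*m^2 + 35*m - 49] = 3*m^2 + 26*m + 35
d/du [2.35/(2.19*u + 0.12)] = -5.1465/(2.19*u + 0.12)^2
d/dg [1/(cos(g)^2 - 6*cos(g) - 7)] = 2*(cos(g) - 3)*sin(g)/(sin(g)^2 + 6*cos(g) + 6)^2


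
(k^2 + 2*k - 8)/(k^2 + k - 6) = (k + 4)/(k + 3)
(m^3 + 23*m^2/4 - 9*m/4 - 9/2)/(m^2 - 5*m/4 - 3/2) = (m^2 + 5*m - 6)/(m - 2)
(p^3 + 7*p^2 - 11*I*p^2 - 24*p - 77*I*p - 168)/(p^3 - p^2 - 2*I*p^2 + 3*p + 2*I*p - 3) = (p^2 + p*(7 - 8*I) - 56*I)/(p^2 + p*(-1 + I) - I)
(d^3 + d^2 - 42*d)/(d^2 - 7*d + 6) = d*(d + 7)/(d - 1)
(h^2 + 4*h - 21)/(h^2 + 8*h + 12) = (h^2 + 4*h - 21)/(h^2 + 8*h + 12)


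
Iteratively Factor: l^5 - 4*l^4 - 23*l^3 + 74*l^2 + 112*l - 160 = (l - 5)*(l^4 + l^3 - 18*l^2 - 16*l + 32) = (l - 5)*(l + 2)*(l^3 - l^2 - 16*l + 16) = (l - 5)*(l - 1)*(l + 2)*(l^2 - 16) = (l - 5)*(l - 1)*(l + 2)*(l + 4)*(l - 4)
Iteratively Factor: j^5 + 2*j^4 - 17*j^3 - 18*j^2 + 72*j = (j + 4)*(j^4 - 2*j^3 - 9*j^2 + 18*j) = (j + 3)*(j + 4)*(j^3 - 5*j^2 + 6*j) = (j - 3)*(j + 3)*(j + 4)*(j^2 - 2*j) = (j - 3)*(j - 2)*(j + 3)*(j + 4)*(j)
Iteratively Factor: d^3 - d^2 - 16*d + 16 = (d + 4)*(d^2 - 5*d + 4) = (d - 4)*(d + 4)*(d - 1)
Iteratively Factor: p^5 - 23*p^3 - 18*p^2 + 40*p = (p - 1)*(p^4 + p^3 - 22*p^2 - 40*p) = (p - 1)*(p + 4)*(p^3 - 3*p^2 - 10*p) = (p - 1)*(p + 2)*(p + 4)*(p^2 - 5*p) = p*(p - 1)*(p + 2)*(p + 4)*(p - 5)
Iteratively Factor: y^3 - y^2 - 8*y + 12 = (y - 2)*(y^2 + y - 6) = (y - 2)*(y + 3)*(y - 2)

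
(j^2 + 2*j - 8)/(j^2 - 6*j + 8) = (j + 4)/(j - 4)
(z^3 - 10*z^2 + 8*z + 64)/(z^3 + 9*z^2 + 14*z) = (z^2 - 12*z + 32)/(z*(z + 7))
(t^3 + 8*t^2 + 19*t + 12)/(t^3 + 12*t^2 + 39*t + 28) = (t + 3)/(t + 7)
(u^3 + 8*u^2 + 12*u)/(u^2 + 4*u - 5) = u*(u^2 + 8*u + 12)/(u^2 + 4*u - 5)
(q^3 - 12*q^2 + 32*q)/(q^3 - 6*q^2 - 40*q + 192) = q/(q + 6)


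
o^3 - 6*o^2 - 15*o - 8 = (o - 8)*(o + 1)^2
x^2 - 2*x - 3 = (x - 3)*(x + 1)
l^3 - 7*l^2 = l^2*(l - 7)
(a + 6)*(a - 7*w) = a^2 - 7*a*w + 6*a - 42*w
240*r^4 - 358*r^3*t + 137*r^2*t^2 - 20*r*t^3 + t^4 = (-8*r + t)*(-6*r + t)*(-5*r + t)*(-r + t)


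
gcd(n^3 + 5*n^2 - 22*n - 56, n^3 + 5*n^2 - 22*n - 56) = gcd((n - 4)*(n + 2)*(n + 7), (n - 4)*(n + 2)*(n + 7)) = n^3 + 5*n^2 - 22*n - 56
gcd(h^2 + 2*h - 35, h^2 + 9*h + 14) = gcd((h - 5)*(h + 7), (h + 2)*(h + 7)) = h + 7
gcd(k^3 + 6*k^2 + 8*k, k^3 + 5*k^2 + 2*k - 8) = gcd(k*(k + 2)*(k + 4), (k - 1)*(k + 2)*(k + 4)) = k^2 + 6*k + 8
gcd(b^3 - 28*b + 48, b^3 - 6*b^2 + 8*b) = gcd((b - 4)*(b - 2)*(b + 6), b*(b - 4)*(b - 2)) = b^2 - 6*b + 8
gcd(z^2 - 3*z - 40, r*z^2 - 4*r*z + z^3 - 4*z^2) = 1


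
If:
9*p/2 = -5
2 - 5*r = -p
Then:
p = -10/9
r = 8/45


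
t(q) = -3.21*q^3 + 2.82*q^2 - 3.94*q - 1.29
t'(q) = -9.63*q^2 + 5.64*q - 3.94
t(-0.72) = 4.21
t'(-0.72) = -12.99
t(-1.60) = 25.38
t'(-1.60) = -37.62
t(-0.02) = -1.21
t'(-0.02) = -4.06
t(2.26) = -32.84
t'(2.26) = -40.38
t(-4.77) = 430.05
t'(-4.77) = -249.95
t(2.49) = -43.17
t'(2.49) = -49.60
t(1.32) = -8.96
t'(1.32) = -13.27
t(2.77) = -58.79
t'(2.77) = -62.21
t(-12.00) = 5998.95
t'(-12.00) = -1458.34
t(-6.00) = 817.23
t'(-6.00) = -384.46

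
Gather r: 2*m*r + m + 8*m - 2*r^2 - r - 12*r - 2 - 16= 9*m - 2*r^2 + r*(2*m - 13) - 18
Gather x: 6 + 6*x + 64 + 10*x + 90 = 16*x + 160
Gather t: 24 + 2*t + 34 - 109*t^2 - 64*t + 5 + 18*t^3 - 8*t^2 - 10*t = 18*t^3 - 117*t^2 - 72*t + 63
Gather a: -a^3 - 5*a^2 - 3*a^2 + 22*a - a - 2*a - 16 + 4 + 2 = -a^3 - 8*a^2 + 19*a - 10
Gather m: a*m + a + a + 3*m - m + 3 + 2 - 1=2*a + m*(a + 2) + 4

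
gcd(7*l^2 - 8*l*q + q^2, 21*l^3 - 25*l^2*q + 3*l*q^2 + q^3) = -l + q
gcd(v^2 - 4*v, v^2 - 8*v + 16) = v - 4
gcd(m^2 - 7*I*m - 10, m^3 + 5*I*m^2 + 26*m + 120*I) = m - 5*I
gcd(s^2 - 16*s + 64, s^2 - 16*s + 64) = s^2 - 16*s + 64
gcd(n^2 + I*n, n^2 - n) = n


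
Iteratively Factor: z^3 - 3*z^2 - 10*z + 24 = (z - 2)*(z^2 - z - 12) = (z - 2)*(z + 3)*(z - 4)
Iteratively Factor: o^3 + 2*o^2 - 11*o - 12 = (o + 4)*(o^2 - 2*o - 3) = (o + 1)*(o + 4)*(o - 3)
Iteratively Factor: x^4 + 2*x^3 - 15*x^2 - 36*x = (x)*(x^3 + 2*x^2 - 15*x - 36) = x*(x - 4)*(x^2 + 6*x + 9) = x*(x - 4)*(x + 3)*(x + 3)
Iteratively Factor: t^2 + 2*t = (t + 2)*(t)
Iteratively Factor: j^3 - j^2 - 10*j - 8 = (j - 4)*(j^2 + 3*j + 2) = (j - 4)*(j + 2)*(j + 1)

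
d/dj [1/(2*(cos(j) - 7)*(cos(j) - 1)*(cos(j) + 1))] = (-3 - 14*cos(j)/sin(j)^2 + 2/sin(j)^2)/(2*(cos(j) - 7)^2*sin(j))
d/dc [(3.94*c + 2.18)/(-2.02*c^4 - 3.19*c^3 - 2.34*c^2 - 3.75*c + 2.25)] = (23.8764*c^4 + 42.7516*c^3 + 30.0822*c^2 + 10.2024*c + 17.04)/(4.0804*c^8 + 12.8876*c^7 + 19.6297*c^6 + 30.0792*c^5 + 20.3106*c^4 + 3.195*c^3 + 3.5325*c^2 - 16.875*c + 5.0625)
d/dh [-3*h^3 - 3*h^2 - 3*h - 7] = -9*h^2 - 6*h - 3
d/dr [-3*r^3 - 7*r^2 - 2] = r*(-9*r - 14)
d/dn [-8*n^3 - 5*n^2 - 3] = 2*n*(-12*n - 5)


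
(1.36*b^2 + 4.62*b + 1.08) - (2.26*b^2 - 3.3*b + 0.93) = -0.9*b^2 + 7.92*b + 0.15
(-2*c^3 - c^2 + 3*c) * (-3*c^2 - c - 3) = 6*c^5 + 5*c^4 - 2*c^3 - 9*c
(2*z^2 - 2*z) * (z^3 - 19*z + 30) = 2*z^5 - 2*z^4 - 38*z^3 + 98*z^2 - 60*z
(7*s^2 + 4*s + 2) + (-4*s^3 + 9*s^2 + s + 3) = -4*s^3 + 16*s^2 + 5*s + 5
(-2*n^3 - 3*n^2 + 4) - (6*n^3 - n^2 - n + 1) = -8*n^3 - 2*n^2 + n + 3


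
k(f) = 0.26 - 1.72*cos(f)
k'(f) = 1.72*sin(f)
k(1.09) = -0.54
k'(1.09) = 1.52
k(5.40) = -0.83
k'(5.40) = -1.33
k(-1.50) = 0.14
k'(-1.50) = -1.72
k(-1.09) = -0.54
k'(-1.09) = -1.52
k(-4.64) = 0.38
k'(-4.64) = 1.72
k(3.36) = 1.94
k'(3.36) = -0.37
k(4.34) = 0.89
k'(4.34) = -1.60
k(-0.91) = -0.80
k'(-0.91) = -1.36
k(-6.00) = -1.39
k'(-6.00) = 0.48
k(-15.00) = 1.57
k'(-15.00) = -1.12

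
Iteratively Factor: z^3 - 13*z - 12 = (z + 1)*(z^2 - z - 12) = (z + 1)*(z + 3)*(z - 4)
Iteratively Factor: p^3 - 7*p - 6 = (p + 1)*(p^2 - p - 6) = (p - 3)*(p + 1)*(p + 2)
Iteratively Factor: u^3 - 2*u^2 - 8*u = (u - 4)*(u^2 + 2*u) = u*(u - 4)*(u + 2)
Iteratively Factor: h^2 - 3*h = (h)*(h - 3)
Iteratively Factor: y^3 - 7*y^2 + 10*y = (y)*(y^2 - 7*y + 10) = y*(y - 2)*(y - 5)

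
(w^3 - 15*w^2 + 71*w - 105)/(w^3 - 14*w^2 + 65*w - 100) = (w^2 - 10*w + 21)/(w^2 - 9*w + 20)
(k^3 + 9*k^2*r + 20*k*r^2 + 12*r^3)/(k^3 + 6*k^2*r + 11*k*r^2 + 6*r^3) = (k + 6*r)/(k + 3*r)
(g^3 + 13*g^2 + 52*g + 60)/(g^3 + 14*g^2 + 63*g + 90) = (g + 2)/(g + 3)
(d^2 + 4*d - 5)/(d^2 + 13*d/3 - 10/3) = 3*(d - 1)/(3*d - 2)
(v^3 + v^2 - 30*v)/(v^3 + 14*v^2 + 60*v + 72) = v*(v - 5)/(v^2 + 8*v + 12)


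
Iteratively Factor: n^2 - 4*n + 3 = (n - 1)*(n - 3)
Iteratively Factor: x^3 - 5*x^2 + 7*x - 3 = (x - 1)*(x^2 - 4*x + 3) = (x - 3)*(x - 1)*(x - 1)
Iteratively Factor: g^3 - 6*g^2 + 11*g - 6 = (g - 3)*(g^2 - 3*g + 2) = (g - 3)*(g - 1)*(g - 2)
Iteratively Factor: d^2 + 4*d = (d)*(d + 4)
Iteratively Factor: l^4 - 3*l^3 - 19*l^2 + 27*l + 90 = (l + 3)*(l^3 - 6*l^2 - l + 30) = (l + 2)*(l + 3)*(l^2 - 8*l + 15) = (l - 3)*(l + 2)*(l + 3)*(l - 5)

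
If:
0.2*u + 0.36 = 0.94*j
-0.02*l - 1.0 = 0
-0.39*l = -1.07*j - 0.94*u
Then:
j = -3.24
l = -50.00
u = -17.05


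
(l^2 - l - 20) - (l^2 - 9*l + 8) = 8*l - 28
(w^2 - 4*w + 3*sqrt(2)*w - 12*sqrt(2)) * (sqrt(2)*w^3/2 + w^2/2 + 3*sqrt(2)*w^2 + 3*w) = sqrt(2)*w^5/2 + sqrt(2)*w^4 + 7*w^4/2 - 21*sqrt(2)*w^3/2 + 7*w^3 - 84*w^2 + 3*sqrt(2)*w^2 - 36*sqrt(2)*w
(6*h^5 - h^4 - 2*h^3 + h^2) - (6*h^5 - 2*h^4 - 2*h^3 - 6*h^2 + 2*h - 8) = h^4 + 7*h^2 - 2*h + 8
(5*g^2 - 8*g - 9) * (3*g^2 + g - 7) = 15*g^4 - 19*g^3 - 70*g^2 + 47*g + 63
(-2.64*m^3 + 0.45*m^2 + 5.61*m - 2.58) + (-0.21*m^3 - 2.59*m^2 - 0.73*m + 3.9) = -2.85*m^3 - 2.14*m^2 + 4.88*m + 1.32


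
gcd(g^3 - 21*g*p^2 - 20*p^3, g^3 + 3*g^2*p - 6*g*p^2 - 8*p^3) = g^2 + 5*g*p + 4*p^2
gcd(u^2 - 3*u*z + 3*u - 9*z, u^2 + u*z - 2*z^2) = 1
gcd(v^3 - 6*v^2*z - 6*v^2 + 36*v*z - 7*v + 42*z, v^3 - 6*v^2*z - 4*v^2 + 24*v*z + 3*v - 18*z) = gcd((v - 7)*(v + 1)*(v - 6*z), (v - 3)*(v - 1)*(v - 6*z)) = -v + 6*z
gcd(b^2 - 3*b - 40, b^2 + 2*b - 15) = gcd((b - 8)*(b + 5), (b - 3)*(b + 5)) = b + 5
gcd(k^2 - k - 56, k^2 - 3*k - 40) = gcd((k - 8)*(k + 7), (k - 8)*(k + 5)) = k - 8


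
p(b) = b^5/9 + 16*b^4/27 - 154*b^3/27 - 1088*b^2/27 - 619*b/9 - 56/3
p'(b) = 5*b^4/9 + 64*b^3/27 - 154*b^2/9 - 2176*b/27 - 619/9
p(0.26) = -39.37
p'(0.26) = -90.84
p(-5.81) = 78.96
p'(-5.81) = -9.98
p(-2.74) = 0.83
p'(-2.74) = 6.14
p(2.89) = -627.93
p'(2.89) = -348.63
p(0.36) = -48.90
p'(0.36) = -99.89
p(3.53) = -861.55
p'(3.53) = -375.96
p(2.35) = -450.82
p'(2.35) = -304.96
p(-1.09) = 16.48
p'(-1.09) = -3.55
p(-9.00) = -1178.67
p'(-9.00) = 1187.56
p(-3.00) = 0.00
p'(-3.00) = 0.00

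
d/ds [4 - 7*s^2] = -14*s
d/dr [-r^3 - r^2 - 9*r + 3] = -3*r^2 - 2*r - 9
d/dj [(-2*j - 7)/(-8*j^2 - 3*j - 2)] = (16*j^2 + 6*j - (2*j + 7)*(16*j + 3) + 4)/(8*j^2 + 3*j + 2)^2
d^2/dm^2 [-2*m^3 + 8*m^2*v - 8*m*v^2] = -12*m + 16*v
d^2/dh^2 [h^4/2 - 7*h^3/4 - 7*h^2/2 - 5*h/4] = 6*h^2 - 21*h/2 - 7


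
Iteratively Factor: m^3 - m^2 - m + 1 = (m - 1)*(m^2 - 1) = (m - 1)*(m + 1)*(m - 1)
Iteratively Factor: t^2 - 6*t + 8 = (t - 4)*(t - 2)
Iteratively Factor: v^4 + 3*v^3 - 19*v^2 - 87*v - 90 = (v - 5)*(v^3 + 8*v^2 + 21*v + 18) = (v - 5)*(v + 3)*(v^2 + 5*v + 6) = (v - 5)*(v + 2)*(v + 3)*(v + 3)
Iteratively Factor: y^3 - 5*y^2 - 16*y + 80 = (y - 5)*(y^2 - 16) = (y - 5)*(y + 4)*(y - 4)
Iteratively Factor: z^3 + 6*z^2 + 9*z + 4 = (z + 1)*(z^2 + 5*z + 4) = (z + 1)^2*(z + 4)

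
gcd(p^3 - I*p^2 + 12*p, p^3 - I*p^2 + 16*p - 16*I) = p - 4*I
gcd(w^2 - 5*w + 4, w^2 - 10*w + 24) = w - 4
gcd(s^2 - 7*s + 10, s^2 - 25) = s - 5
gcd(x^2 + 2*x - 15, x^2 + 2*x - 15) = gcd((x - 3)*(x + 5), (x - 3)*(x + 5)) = x^2 + 2*x - 15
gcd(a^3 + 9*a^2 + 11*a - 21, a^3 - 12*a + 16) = 1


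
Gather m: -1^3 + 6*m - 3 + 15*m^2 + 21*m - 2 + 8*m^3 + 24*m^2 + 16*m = 8*m^3 + 39*m^2 + 43*m - 6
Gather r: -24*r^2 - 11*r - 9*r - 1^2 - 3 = -24*r^2 - 20*r - 4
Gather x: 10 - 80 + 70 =0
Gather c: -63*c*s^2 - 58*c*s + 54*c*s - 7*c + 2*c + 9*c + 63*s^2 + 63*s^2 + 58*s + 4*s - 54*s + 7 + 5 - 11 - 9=c*(-63*s^2 - 4*s + 4) + 126*s^2 + 8*s - 8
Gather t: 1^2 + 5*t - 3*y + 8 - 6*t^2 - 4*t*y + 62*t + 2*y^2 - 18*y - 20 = -6*t^2 + t*(67 - 4*y) + 2*y^2 - 21*y - 11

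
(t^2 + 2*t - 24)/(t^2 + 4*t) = (t^2 + 2*t - 24)/(t*(t + 4))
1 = 1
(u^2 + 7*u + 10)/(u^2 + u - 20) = (u + 2)/(u - 4)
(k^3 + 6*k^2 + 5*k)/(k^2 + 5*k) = k + 1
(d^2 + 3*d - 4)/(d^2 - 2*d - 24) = (d - 1)/(d - 6)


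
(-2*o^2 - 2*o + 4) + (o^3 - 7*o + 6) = o^3 - 2*o^2 - 9*o + 10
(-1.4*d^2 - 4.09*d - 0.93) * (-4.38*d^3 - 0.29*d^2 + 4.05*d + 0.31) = 6.132*d^5 + 18.3202*d^4 - 0.410499999999999*d^3 - 16.7288*d^2 - 5.0344*d - 0.2883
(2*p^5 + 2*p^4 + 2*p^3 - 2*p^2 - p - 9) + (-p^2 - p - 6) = 2*p^5 + 2*p^4 + 2*p^3 - 3*p^2 - 2*p - 15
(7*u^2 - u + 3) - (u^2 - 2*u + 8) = 6*u^2 + u - 5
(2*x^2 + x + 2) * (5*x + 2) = 10*x^3 + 9*x^2 + 12*x + 4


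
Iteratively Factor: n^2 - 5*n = (n)*(n - 5)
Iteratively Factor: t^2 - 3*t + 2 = (t - 1)*(t - 2)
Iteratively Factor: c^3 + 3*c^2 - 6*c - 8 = (c - 2)*(c^2 + 5*c + 4) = (c - 2)*(c + 1)*(c + 4)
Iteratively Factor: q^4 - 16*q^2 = (q)*(q^3 - 16*q) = q*(q + 4)*(q^2 - 4*q) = q^2*(q + 4)*(q - 4)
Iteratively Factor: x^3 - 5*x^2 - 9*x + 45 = (x - 3)*(x^2 - 2*x - 15) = (x - 5)*(x - 3)*(x + 3)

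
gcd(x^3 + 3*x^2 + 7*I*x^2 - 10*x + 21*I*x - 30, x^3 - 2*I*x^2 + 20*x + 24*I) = x + 2*I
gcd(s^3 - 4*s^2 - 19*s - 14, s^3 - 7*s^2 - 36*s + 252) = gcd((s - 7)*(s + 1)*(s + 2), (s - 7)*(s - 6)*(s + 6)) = s - 7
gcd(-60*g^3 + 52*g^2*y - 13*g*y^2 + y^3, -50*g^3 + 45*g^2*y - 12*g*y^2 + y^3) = 10*g^2 - 7*g*y + y^2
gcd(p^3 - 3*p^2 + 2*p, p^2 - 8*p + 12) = p - 2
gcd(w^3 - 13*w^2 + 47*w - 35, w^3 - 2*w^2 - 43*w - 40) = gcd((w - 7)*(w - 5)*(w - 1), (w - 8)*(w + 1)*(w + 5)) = 1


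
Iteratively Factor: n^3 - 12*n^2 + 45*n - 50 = (n - 5)*(n^2 - 7*n + 10) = (n - 5)*(n - 2)*(n - 5)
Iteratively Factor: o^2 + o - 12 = (o + 4)*(o - 3)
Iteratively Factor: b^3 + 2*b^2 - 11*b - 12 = (b - 3)*(b^2 + 5*b + 4) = (b - 3)*(b + 4)*(b + 1)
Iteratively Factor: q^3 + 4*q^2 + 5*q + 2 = (q + 1)*(q^2 + 3*q + 2) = (q + 1)^2*(q + 2)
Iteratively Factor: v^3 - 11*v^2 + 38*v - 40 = (v - 4)*(v^2 - 7*v + 10) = (v - 5)*(v - 4)*(v - 2)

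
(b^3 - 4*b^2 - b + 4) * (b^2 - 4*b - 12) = b^5 - 8*b^4 + 3*b^3 + 56*b^2 - 4*b - 48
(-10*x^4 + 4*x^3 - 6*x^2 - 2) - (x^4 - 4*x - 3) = -11*x^4 + 4*x^3 - 6*x^2 + 4*x + 1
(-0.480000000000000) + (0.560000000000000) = 0.0800000000000001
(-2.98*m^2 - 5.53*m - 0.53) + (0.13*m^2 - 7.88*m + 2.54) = -2.85*m^2 - 13.41*m + 2.01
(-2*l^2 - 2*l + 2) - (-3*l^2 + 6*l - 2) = l^2 - 8*l + 4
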